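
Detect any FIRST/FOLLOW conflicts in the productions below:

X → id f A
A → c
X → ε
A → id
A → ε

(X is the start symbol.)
A FIRST/FOLLOW conflict occurs when a non-terminal N has a nullable alternative N → β (β ⇒* ε) and another alternative N → α with FIRST(α) ∩ FOLLOW(N) ≠ ∅: on such a lookahead the parser cannot decide between expanding α and letting N vanish via β.

Nullable non-terminals: A, X.

A: nullable alternative(s) A → ε; FOLLOW(A) = { $ }
  A → c: FIRST \ {ε} = { 'c' } — disjoint from FOLLOW(A)
  A → id: FIRST \ {ε} = { 'id' } — disjoint from FOLLOW(A)
  A → ε: FIRST \ {ε} = { } — this is the only nullable alternative, skip

X: nullable alternative(s) X → ε; FOLLOW(X) = { $ }
  X → id f A: FIRST \ {ε} = { 'id' } — disjoint from FOLLOW(X)
  X → ε: FIRST \ {ε} = { } — this is the only nullable alternative, skip

No FIRST/FOLLOW conflicts found.

Answer: No FIRST/FOLLOW conflicts.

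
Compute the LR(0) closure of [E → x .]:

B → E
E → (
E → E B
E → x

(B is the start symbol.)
To compute CLOSURE, for each item [A → α.Bβ] where B is a non-terminal, add [B → .γ] for all productions B → γ; repeat for the newly added items until nothing changes.

Start with: [E → x .]
The dot is at the end, so nothing is added.

CLOSURE = { [E → x .] }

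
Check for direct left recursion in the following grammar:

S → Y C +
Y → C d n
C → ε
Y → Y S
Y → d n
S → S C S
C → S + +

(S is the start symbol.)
Yes, Y, S are left-recursive

S → Y C +: starts with Y
Y → C d n: starts with C
C → ε: starts with ε
Y → Y S: LEFT RECURSIVE (starts with Y)
Y → d n: starts with d
S → S C S: LEFT RECURSIVE (starts with S)
C → S + +: starts with S

The grammar has direct left recursion on: Y, S.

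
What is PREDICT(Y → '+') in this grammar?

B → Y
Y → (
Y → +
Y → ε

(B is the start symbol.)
{ '+' }

PREDICT(Y → '+') = (FIRST(RHS) \ {ε}) ∪ (FOLLOW(Y) if ε ∈ FIRST(RHS), i.e. RHS ⇒* ε)
FIRST('+') = { '+' }
ε ∉ FIRST('+'), so FOLLOW(Y) is not added.
PREDICT(Y → '+') = { '+' }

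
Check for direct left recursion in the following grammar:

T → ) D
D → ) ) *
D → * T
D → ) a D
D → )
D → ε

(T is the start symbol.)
T → ) D: starts with ')'
D → ) ) *: starts with ')'
D → * T: starts with '*'
D → ) a D: starts with ')'
D → ): starts with ')'
D → ε: starts with ε

No direct left recursion found.

Answer: No direct left recursion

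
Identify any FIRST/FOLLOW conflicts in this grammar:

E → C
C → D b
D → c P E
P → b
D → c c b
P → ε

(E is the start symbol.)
No FIRST/FOLLOW conflicts.

Nullable non-terminals: P.

P: nullable alternative(s) P → ε; FOLLOW(P) = { 'c' }
  P → b: FIRST \ {ε} = { 'b' } — disjoint from FOLLOW(P)
  P → ε: FIRST \ {ε} = { } — this is the only nullable alternative, skip

C, D, E have no nullable alternative, so no FIRST/FOLLOW check is needed there.

No FIRST/FOLLOW conflicts found.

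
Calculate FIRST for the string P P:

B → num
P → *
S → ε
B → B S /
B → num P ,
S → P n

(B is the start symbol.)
FIRST sets of the non-terminals involved (from the grammar, by fixed-point iteration):
  FIRST(P) = { '*' }

To compute FIRST(P P), process the symbols left to right:
Symbol P is a non-terminal. Add FIRST(P) \ {ε} = { '*' }
P is not nullable (ε ∉ FIRST(P)), so stop here.
FIRST(P P) = { '*' }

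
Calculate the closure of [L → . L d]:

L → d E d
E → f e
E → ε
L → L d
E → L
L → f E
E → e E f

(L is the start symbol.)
{ [L → . L d], [L → . d E d], [L → . f E] }

To compute CLOSURE, for each item [A → α.Bβ] where B is a non-terminal, add [B → .γ] for all productions B → γ; repeat for the newly added items until nothing changes.

Start with: [L → . L d]
  [L → . L d] has the dot before L: add [L → . d E d], [L → . f E]
No further items can be added.

CLOSURE = { [L → . L d], [L → . d E d], [L → . f E] }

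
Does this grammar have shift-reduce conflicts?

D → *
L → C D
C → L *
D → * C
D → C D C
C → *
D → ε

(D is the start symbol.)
Yes — I0: [D → .] vs [C → . *]; I1: [C → * .] vs [C → . *]; I2: [D → .] vs [C → . *]; I6: [L → C D .] vs [C → . *]; I8: [D → .] vs [C → . *]; I10: [D → .] vs [C → . *]

Augment with D' → D and build the canonical LR(0) collection (I0 = CLOSURE({[D' → . D]}), then GOTO on every symbol after a dot until no new states appear). It has 11 states:
  I0: { [C → . *], [C → . L *], [D → . * C], [D → . *], [D → . C D C], [D → .], [D' → . D], [L → . C D] }  — shift, reduce
  I1: { [C → * .], [C → . *], [C → . L *], [D → * . C], [D → * .], [L → . C D] }  — shift, 2 reduces
  I2: { [C → . *], [C → . L *], [D → . * C], [D → . *], [D → . C D C], [D → .], [D → C . D C], [L → . C D], [L → C . D] }  — shift, reduce
  I3: { [D' → D .] }  — accept
  I4: { [C → L . *] }  — shift
  I5: { [C → L * .] }  — reduce
  I6: { [C → . *], [C → . L *], [D → C D . C], [L → . C D], [L → C D .] }  — shift, reduce
  I7: { [C → * .] }  — reduce
  I8: { [C → . *], [C → . L *], [D → . * C], [D → . *], [D → . C D C], [D → .], [D → C D C .], [L → . C D], [L → C . D] }  — shift, 2 reduces
  I9: { [L → C D .] }  — reduce
  I10: { [C → . *], [C → . L *], [D → * C .], [D → . * C], [D → . *], [D → . C D C], [D → .], [L → . C D], [L → C . D] }  — shift, 2 reduces

I0 contains reduce item [D → .] and shift items [C → . *], [D → . *], [D → . * C] — shift-reduce conflict.
I1 contains reduce items [C → * .], [D → * .] and shift item [C → . *] — shift-reduce conflict.
I2 contains reduce item [D → .] and shift items [C → . *], [D → . *], [D → . * C] — shift-reduce conflict.
I6 contains reduce item [L → C D .] and shift item [C → . *] — shift-reduce conflict.
I8 contains reduce items [D → .], [D → C D C .] and shift items [C → . *], [D → . *], [D → . * C] — shift-reduce conflict.
I10 contains reduce items [D → .], [D → * C .] and shift items [C → . *], [D → . *], [D → . * C] — shift-reduce conflict.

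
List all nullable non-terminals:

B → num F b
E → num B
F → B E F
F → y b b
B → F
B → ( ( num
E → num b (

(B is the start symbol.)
None

There are no ε-productions, so no non-terminal can derive ε.
No non-terminals are nullable.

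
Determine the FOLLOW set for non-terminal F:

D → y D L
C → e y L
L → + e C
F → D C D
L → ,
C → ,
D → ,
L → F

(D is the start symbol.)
{ $, '+', ',', 'e', 'y' }

To compute FOLLOW(F), find every occurrence of F on a right-hand side N → α F β: add FIRST(β) \ {ε}, and if β is empty or nullable also add FOLLOW(N). Iterate to a fixed point.

In L → F: F is at the end, add FOLLOW(L)

The FOLLOW sets referred to above (computed the same way, to a fixed point):
  FOLLOW(L) = { $, '+', ',', 'e', 'y' }

Taking the union: FOLLOW(F) = { $, '+', ',', 'e', 'y' }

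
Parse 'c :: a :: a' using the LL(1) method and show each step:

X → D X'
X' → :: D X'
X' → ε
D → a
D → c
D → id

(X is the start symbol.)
LL(1) parsing maintains a stack (initially the start symbol over $) and the input. At each step: if the stack top is a terminal, match it against the current input token; if it is a non-terminal N, replace it with the RHS of M[N, lookahead] (the unique production whose predict set contains the lookahead).

Stack is shown with the top on the left.

Stack      Input          Action
--------------------------------
X $        c :: a :: a $  output X → D X'
D X' $     c :: a :: a $  output D → c
c X' $     c :: a :: a $  match 'c'
X' $       :: a :: a $    output X' → :: D X'
:: D X' $  :: a :: a $    match '::'
D X' $     a :: a $       output D → a
a X' $     a :: a $       match 'a'
X' $       :: a $         output X' → :: D X'
:: D X' $  :: a $         match '::'
D X' $     a $            output D → a
a X' $     a $            match 'a'
X' $       $              output X' → ε
$          $              accept

The string is accepted.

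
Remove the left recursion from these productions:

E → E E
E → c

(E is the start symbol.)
E → c E'
E' → E E'
E' → ε

E is directly left-recursive. The standard transformation for
  A → A α₁ | ... | A α_m | β₁ | ... | β_n
is
  A  → β₁ A' | ... | β_n A'
  A' → α₁ A' | ... | α_m A' | ε

E → c becomes E → c E'
E → E E becomes E' → E E'
Add E' → ε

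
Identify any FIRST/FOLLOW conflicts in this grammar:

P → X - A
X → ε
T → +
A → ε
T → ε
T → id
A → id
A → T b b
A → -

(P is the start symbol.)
Nullable non-terminals: A, T, X.
FIRST sets used below: FIRST(T) = { '+', 'id', ε }

A: nullable alternative(s) A → ε; FOLLOW(A) = { $ }
  A → ε: FIRST \ {ε} = { } — this is the only nullable alternative, skip
  A → id: FIRST \ {ε} = { 'id' } — disjoint from FOLLOW(A)
  A → T b b: FIRST \ {ε} = { '+', 'b', 'id' } — disjoint from FOLLOW(A)
  A → -: FIRST \ {ε} = { '-' } — disjoint from FOLLOW(A)

T: nullable alternative(s) T → ε; FOLLOW(T) = { 'b' }
  T → +: FIRST \ {ε} = { '+' } — disjoint from FOLLOW(T)
  T → ε: FIRST \ {ε} = { } — this is the only nullable alternative, skip
  T → id: FIRST \ {ε} = { 'id' } — disjoint from FOLLOW(T)
X has a nullable alternative but only one production, so nothing to check.

P has no nullable alternative, so no FIRST/FOLLOW check is needed there.

No FIRST/FOLLOW conflicts found.

Answer: No FIRST/FOLLOW conflicts.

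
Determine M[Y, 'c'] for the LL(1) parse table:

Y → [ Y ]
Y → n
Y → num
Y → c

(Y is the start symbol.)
To find M[Y, 'c'], we find productions for Y where 'c' is in the predict set (PREDICT(N → α) = (FIRST(α) \ {ε}) ∪ (FOLLOW(N) if α ⇒* ε)).

Y → [ Y ]: PREDICT = { '[' }
Y → n: PREDICT = { 'n' }
Y → num: PREDICT = { 'num' }
Y → c: PREDICT = { 'c' }
  'c' is in predict set, so this production goes in M[Y, 'c']

M[Y, 'c'] = Y → c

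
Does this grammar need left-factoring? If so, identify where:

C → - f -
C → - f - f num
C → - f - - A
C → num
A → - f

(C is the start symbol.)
Left-factoring is needed when two productions for the same non-terminal
share a common prefix on the right-hand side.

Productions for C:
  C → - f -
  C → - f - f num
  C → - f - - A
  C → num

Found common prefix '- f -' in productions for C

Answer: Yes, C has productions with common prefix '- f -'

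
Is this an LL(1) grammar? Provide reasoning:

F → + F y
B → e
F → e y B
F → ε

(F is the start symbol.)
Yes, the grammar is LL(1).

A grammar is LL(1) if for each non-terminal N with multiple productions, the predict sets of those productions are pairwise disjoint, where PREDICT(N → α) = (FIRST(α) \ {ε}) ∪ (FOLLOW(N) if α ⇒* ε).

Relevant sets:
  FOLLOW(F) = { $, 'y' }

For F:
  PREDICT(F → '+' F y) = { '+' }
  PREDICT(F → e y B) = { 'e' }
  PREDICT(F → ε) = { $, 'y' }
B has a single production, so nothing to check there.

All predict sets are disjoint. The grammar IS LL(1).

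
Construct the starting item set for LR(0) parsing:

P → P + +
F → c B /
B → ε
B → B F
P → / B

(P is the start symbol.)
{ [P → . / B], [P → . P + +], [P' → . P] }

First, augment the grammar with P' → P
I₀ = CLOSURE({ [P' → . P] }):
  [P' → . P] has the dot before P: add [P → . P + +], [P → . / B]
No further items can be added.

I₀ = { [P → . / B], [P → . P + +], [P' → . P] }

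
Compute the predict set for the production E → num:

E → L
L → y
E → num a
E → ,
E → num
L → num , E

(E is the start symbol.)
PREDICT(E → num) = (FIRST(RHS) \ {ε}) ∪ (FOLLOW(E) if ε ∈ FIRST(RHS), i.e. RHS ⇒* ε)
FIRST(num) = { 'num' }
ε ∉ FIRST(num), so FOLLOW(E) is not added.
PREDICT(E → num) = { 'num' }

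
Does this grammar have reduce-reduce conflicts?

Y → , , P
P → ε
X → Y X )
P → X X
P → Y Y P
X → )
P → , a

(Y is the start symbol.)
Yes — I13: [X → ) .] vs [X → Y X ) .]

A reduce-reduce conflict occurs when an LR(0) state has two complete items [A → α .] and [B → β .] — both call for a reduction, and with no lookahead the parser cannot choose between them.

Augment with Y' → Y and build the canonical LR(0) collection (I0 = CLOSURE({[Y' → . Y]}), then GOTO on every symbol after a dot until no new states appear). It has 18 states:
  I0: { [Y → . , , P], [Y' → . Y] }  — shift
  I1: { [Y → , . , P] }  — shift
  I2: { [Y' → Y .] }  — accept
  I3: { [P → . , a], [P → . X X], [P → . Y Y P], [P → .], [X → . )], [X → . Y X )], [Y → , , . P], [Y → . , , P] }  — shift, reduce
  I4: { [X → ) .] }  — reduce
  I5: { [P → , . a], [Y → , . , P] }  — shift
  I6: { [Y → , , P .] }  — reduce
  I7: { [P → X . X], [X → . )], [X → . Y X )], [Y → . , , P] }  — shift
  I8: { [P → Y . Y P], [X → . )], [X → . Y X )], [X → Y . X )], [Y → . , , P] }  — shift
  I9: { [X → Y X . )] }  — shift
  I10: { [P → . , a], [P → . X X], [P → . Y Y P], [P → .], [P → Y Y . P], [X → . )], [X → . Y X )], [X → Y . X )], [Y → . , , P] }  — shift, reduce
  I11: { [P → Y Y P .] }  — reduce
  I12: { [P → X . X], [X → . )], [X → . Y X )], [X → Y X . )], [Y → . , , P] }  — shift
  I13: { [X → ) .], [X → Y X ) .] }  — 2 reduces
  I14: { [P → X X .] }  — reduce
  I15: { [X → . )], [X → . Y X )], [X → Y . X )], [Y → . , , P] }  — shift
  I16: { [X → Y X ) .] }  — reduce
  I17: { [P → , a .] }  — reduce

I13 contains complete items [X → ) .], [X → Y X ) .] — reduce-reduce conflict.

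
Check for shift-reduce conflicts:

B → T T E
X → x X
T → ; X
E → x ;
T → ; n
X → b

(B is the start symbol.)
No shift-reduce conflicts

A shift-reduce conflict occurs when an LR(0) state has both:
  - a complete (reduce) item [A → α .] (dot at the end), and
  - a shift item [B → β . c γ] (dot before a terminal).

Augment with B' → B and build the canonical LR(0) collection (I0 = CLOSURE({[B' → . B]}), then GOTO on every symbol after a dot until no new states appear). It has 13 states:
  I0: { [B → . T T E], [B' → . B], [T → . ; X], [T → . ; n] }  — shift
  I1: { [T → ; . X], [T → ; . n], [X → . b], [X → . x X] }  — shift
  I2: { [B' → B .] }  — accept
  I3: { [B → T . T E], [T → . ; X], [T → . ; n] }  — shift
  I4: { [B → T T . E], [E → . x ;] }  — shift
  I5: { [B → T T E .] }  — reduce
  I6: { [E → x . ;] }  — shift
  I7: { [E → x ; .] }  — reduce
  I8: { [T → ; X .] }  — reduce
  I9: { [X → b .] }  — reduce
  I10: { [T → ; n .] }  — reduce
  I11: { [X → . b], [X → . x X], [X → x . X] }  — shift
  I12: { [X → x X .] }  — reduce

No state contains both a complete item and a shift item.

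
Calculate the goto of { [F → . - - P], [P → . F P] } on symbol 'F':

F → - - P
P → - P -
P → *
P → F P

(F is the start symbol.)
{ [F → . - - P], [P → . *], [P → . - P -], [P → . F P], [P → F . P] }

GOTO(I, 'F') = CLOSURE({ [A → αX.β] : [A → α.Xβ] ∈ I, X = 'F' })

Items with dot before 'F', with the dot advanced:
  [P → . F P] → [P → F . P]
Closure of the advanced items:
  [P → F . P] has the dot before P: add [P → . - P -], [P → . *], [P → . F P]
  [P → . F P] has the dot before F: add [F → . - - P]

GOTO = { [F → . - - P], [P → . *], [P → . - P -], [P → . F P], [P → F . P] }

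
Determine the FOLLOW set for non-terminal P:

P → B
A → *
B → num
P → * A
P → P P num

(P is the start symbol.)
To compute FOLLOW(P), find every occurrence of P on a right-hand side N → α P β: add FIRST(β) \ {ε}, and if β is empty or nullable also add FOLLOW(N). Iterate to a fixed point.

P is the start symbol, so $ ∈ FOLLOW(P).
In P → P P num: P is followed by P num, add FIRST(P num) \ {ε} = { '*', 'num' }
In P → P P num: P is followed by num, add FIRST(num) \ {ε} = { 'num' }

Taking the union: FOLLOW(P) = { $, '*', 'num' }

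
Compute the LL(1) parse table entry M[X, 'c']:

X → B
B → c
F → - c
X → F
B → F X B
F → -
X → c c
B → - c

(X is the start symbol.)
To find M[X, 'c'], we find productions for X where 'c' is in the predict set (PREDICT(N → α) = (FIRST(α) \ {ε}) ∪ (FOLLOW(N) if α ⇒* ε)).

Relevant sets:
  FIRST(B) = { '-', 'c' }
  FIRST(F) = { '-' }

X → B: PREDICT = { '-', 'c' }
  'c' is in predict set, so this production goes in M[X, 'c']
X → F: PREDICT = { '-' }
X → c c: PREDICT = { 'c' }
  'c' is in predict set, so this production goes in M[X, 'c']

M[X, 'c'] = X → B, X → c c  (a multiply-defined cell — the grammar is not LL(1))

Answer: X → B, X → c c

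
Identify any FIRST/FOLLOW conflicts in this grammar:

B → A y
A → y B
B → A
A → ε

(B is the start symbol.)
Yes. B → A y with FOLLOW(B) on { 'y' }; A → y B with FOLLOW(A) on { 'y' }

A FIRST/FOLLOW conflict occurs when a non-terminal N has a nullable alternative N → β (β ⇒* ε) and another alternative N → α with FIRST(α) ∩ FOLLOW(N) ≠ ∅: on such a lookahead the parser cannot decide between expanding α and letting N vanish via β.

Nullable non-terminals: A, B.
FIRST sets used below: FIRST(A) = { 'y', ε }

A: nullable alternative(s) A → ε; FOLLOW(A) = { $, 'y' }
  A → y B: FIRST \ {ε} = { 'y' } — overlaps FOLLOW(A) on { 'y' }: CONFLICT
  A → ε: FIRST \ {ε} = { } — this is the only nullable alternative, skip

B: nullable alternative(s) B → A; FOLLOW(B) = { $, 'y' }
  B → A y: FIRST \ {ε} = { 'y' } — overlaps FOLLOW(B) on { 'y' }: CONFLICT
  B → A: FIRST \ {ε} = { 'y' } — this is the only nullable alternative, skip

So the grammar has 2 FIRST/FOLLOW conflicts (marked CONFLICT above).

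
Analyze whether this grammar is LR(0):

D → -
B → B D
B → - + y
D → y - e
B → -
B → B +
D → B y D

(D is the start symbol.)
No. Shift-reduce conflict between [B → - .] and [B → - . + y]

Augment with D' → D and build the canonical LR(0) collection (I0 = CLOSURE({[D' → . D]}), then GOTO on every symbol after a dot until no new states appear). It has 14 states:
  I0: { [B → . - + y], [B → . -], [B → . B +], [B → . B D], [D → . -], [D → . B y D], [D → . y - e], [D' → . D] }  — shift
  I1: { [B → - . + y], [B → - .], [D → - .] }  — shift, 2 reduces
  I2: { [B → . - + y], [B → . -], [B → . B +], [B → . B D], [B → B . +], [B → B . D], [D → . -], [D → . B y D], [D → . y - e], [D → B . y D] }  — shift
  I3: { [D' → D .] }  — accept
  I4: { [D → y . - e] }  — shift
  I5: { [D → y - . e] }  — shift
  I6: { [D → y - e .] }  — reduce
  I7: { [B → B + .] }  — reduce
  I8: { [B → B D .] }  — reduce
  I9: { [B → . - + y], [B → . -], [B → . B +], [B → . B D], [D → . -], [D → . B y D], [D → . y - e], [D → B y . D], [D → y . - e] }  — shift
  I10: { [B → - . + y], [B → - .], [D → - .], [D → y - . e] }  — shift, 2 reduces
  I11: { [D → B y D .] }  — reduce
  I12: { [B → - + . y] }  — shift
  I13: { [B → - + y .] }  — reduce

Conflict in state I1:
  Shift-reduce conflict between [B → - .] and [B → - . + y]
So the grammar is NOT LR(0).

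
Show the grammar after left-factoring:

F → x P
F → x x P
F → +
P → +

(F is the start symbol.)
F → x F'
F' → P
F' → x P
F → +
P → +

Left-factoring transforms A → αβ₁ | αβ₂ into A → αA' and A' → β₁ | β₂
(α is the longest common prefix among the alternatives). Repeat until
no nonterminal has two alternatives with a common prefix.

Round 1: F has alternatives sharing prefix 'x'. Introduce F': F → x F'
  Add: F' → P
  Add: F' → x P

No remaining common prefixes — done.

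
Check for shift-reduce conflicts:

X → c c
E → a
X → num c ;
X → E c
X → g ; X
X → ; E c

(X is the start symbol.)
A shift-reduce conflict occurs when an LR(0) state has both:
  - a complete (reduce) item [A → α .] (dot at the end), and
  - a shift item [B → β . c γ] (dot before a terminal).

Augment with X' → X and build the canonical LR(0) collection (I0 = CLOSURE({[X' → . X]}), then GOTO on every symbol after a dot until no new states appear). It has 16 states:
  I0: { [E → . a], [X → . ; E c], [X → . E c], [X → . c c], [X → . g ; X], [X → . num c ;], [X' → . X] }  — shift
  I1: { [E → . a], [X → ; . E c] }  — shift
  I2: { [X → E . c] }  — shift
  I3: { [X' → X .] }  — accept
  I4: { [E → a .] }  — reduce
  I5: { [X → c . c] }  — shift
  I6: { [X → g . ; X] }  — shift
  I7: { [X → num . c ;] }  — shift
  I8: { [X → num c . ;] }  — shift
  I9: { [X → num c ; .] }  — reduce
  I10: { [E → . a], [X → . ; E c], [X → . E c], [X → . c c], [X → . g ; X], [X → . num c ;], [X → g ; . X] }  — shift
  I11: { [X → g ; X .] }  — reduce
  I12: { [X → c c .] }  — reduce
  I13: { [X → E c .] }  — reduce
  I14: { [X → ; E . c] }  — shift
  I15: { [X → ; E c .] }  — reduce

No state contains both a complete item and a shift item.

Answer: No shift-reduce conflicts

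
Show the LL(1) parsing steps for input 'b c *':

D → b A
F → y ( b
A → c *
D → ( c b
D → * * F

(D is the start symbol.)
LL(1) parsing maintains a stack (initially the start symbol over $) and the input. At each step: if the stack top is a terminal, match it against the current input token; if it is a non-terminal N, replace it with the RHS of M[N, lookahead] (the unique production whose predict set contains the lookahead).

Stack is shown with the top on the left.

Stack  Input    Action
----------------------
D $    b c * $  output D → b A
b A $  b c * $  match 'b'
A $    c * $    output A → c *
c * $  c * $    match 'c'
* $    * $      match '*'
$      $        accept

The string is accepted.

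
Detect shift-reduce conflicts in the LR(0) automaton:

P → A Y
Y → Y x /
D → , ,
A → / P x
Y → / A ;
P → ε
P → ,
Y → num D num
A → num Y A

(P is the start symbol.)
A shift-reduce conflict occurs when an LR(0) state has both:
  - a complete (reduce) item [A → α .] (dot at the end), and
  - a shift item [B → β . c γ] (dot before a terminal).

Augment with P' → P and build the canonical LR(0) collection (I0 = CLOSURE({[P' → . P]}), then GOTO on every symbol after a dot until no new states appear). It has 21 states:
  I0: { [A → . / P x], [A → . num Y A], [P → . ,], [P → . A Y], [P → .], [P' → . P] }  — shift, reduce
  I1: { [P → , .] }  — reduce
  I2: { [A → . / P x], [A → . num Y A], [A → / . P x], [P → . ,], [P → . A Y], [P → .] }  — shift, reduce
  I3: { [P → A . Y], [Y → . / A ;], [Y → . Y x /], [Y → . num D num] }  — shift
  I4: { [P' → P .] }  — accept
  I5: { [A → num . Y A], [Y → . / A ;], [Y → . Y x /], [Y → . num D num] }  — shift
  I6: { [A → . / P x], [A → . num Y A], [Y → / . A ;] }  — shift
  I7: { [A → . / P x], [A → . num Y A], [A → num Y . A], [Y → Y . x /] }  — shift
  I8: { [D → . , ,], [Y → num . D num] }  — shift
  I9: { [D → , . ,] }  — shift
  I10: { [Y → num D . num] }  — shift
  I11: { [Y → num D num .] }  — reduce
  I12: { [D → , , .] }  — reduce
  I13: { [A → num Y A .] }  — reduce
  I14: { [Y → Y x . /] }  — shift
  I15: { [Y → Y x / .] }  — reduce
  I16: { [Y → / A . ;] }  — shift
  I17: { [Y → / A ; .] }  — reduce
  I18: { [P → A Y .], [Y → Y . x /] }  — shift, reduce
  I19: { [A → / P . x] }  — shift
  I20: { [A → / P x .] }  — reduce

I0 contains reduce item [P → .] and shift items [A → . / P x], [A → . num Y A], [P → . ,] — shift-reduce conflict.
I2 contains reduce item [P → .] and shift items [A → . / P x], [A → . num Y A], [P → . ,] — shift-reduce conflict.
I18 contains reduce item [P → A Y .] and shift item [Y → Y . x /] — shift-reduce conflict.

Answer: Yes — I0: [P → .] vs [A → . / P x]; I2: [P → .] vs [A → . / P x]; I18: [P → A Y .] vs [Y → Y . x /]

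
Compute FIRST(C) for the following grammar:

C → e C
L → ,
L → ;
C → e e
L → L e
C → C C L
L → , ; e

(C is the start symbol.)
To compute FIRST(C), examine every production with C on the left-hand side, reading each right-hand side left to right until a non-nullable symbol is reached.

From C → e C:
  - e is a terminal: add 'e' and stop
From C → e e:
  - e is a terminal: add 'e' and stop
From C → C C L:
  - C is the symbol being defined: contributes nothing new
    C is not nullable, so stop

Collecting: FIRST(C) = { 'e' }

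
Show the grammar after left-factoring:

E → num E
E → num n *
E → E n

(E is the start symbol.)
E → num E'
E' → E
E' → n *
E → E n

Left-factoring transforms A → αβ₁ | αβ₂ into A → αA' and A' → β₁ | β₂
(α is the longest common prefix among the alternatives). Repeat until
no nonterminal has two alternatives with a common prefix.

Round 1: E has alternatives sharing prefix 'num'. Introduce E': E → num E'
  Add: E' → E
  Add: E' → n *

No remaining common prefixes — done.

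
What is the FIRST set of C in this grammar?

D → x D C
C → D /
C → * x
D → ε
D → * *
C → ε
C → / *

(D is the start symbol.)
FIRST sets of the other non-terminals involved (by the same procedure, iterated to a fixed point):
  FIRST(D) = { '*', 'x', ε }

From C → D /:
  - D is a non-terminal: add FIRST(D) \ {ε} = { '*', 'x' }
    D is nullable, so continue to the next symbol
  - '/' is a terminal: add '/' and stop
From C → * x:
  - '*' is a terminal: add '*' and stop
From C → ε:
  - ε-production, so ε ∈ FIRST(C)
From C → / *:
  - '/' is a terminal: add '/' and stop

Collecting: FIRST(C) = { '*', '/', 'x', ε }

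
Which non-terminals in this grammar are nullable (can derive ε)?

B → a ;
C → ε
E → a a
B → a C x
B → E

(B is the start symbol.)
{ 'C' }

ε-productions: C → ε
So C is immediately nullable.
No further non-terminal can be added: every production for the remaining non-terminals contains a terminal or a non-nullable non-terminal.
Nullable = { 'C' }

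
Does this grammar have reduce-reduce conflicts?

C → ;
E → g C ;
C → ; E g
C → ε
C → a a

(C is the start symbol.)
No reduce-reduce conflicts

Augment with C' → C and build the canonical LR(0) collection (I0 = CLOSURE({[C' → . C]}), then GOTO on every symbol after a dot until no new states appear). It has 10 states:
  I0: { [C → . ; E g], [C → . ;], [C → . a a], [C → .], [C' → . C] }  — shift, reduce
  I1: { [C → ; . E g], [C → ; .], [E → . g C ;] }  — shift, reduce
  I2: { [C' → C .] }  — accept
  I3: { [C → a . a] }  — shift
  I4: { [C → a a .] }  — reduce
  I5: { [C → ; E . g] }  — shift
  I6: { [C → . ; E g], [C → . ;], [C → . a a], [C → .], [E → g . C ;] }  — shift, reduce
  I7: { [E → g C . ;] }  — shift
  I8: { [E → g C ; .] }  — reduce
  I9: { [C → ; E g .] }  — reduce

No state contains more than one complete item.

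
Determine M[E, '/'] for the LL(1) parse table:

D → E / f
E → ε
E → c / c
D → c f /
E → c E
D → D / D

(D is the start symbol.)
E → ε

To find M[E, '/'], we find productions for E where '/' is in the predict set (PREDICT(N → α) = (FIRST(α) \ {ε}) ∪ (FOLLOW(N) if α ⇒* ε)).

Relevant sets:
  FOLLOW(E) = { '/' }

E → ε: PREDICT = { '/' }
  '/' is in predict set, so this production goes in M[E, '/']
E → c / c: PREDICT = { 'c' }
E → c E: PREDICT = { 'c' }

M[E, '/'] = E → ε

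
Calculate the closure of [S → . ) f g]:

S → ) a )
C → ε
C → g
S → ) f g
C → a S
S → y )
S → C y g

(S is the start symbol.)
To compute CLOSURE, for each item [A → α.Bβ] where B is a non-terminal, add [B → .γ] for all productions B → γ; repeat for the newly added items until nothing changes.

Start with: [S → . ) f g]
The dot precedes the terminal ')', so nothing is added.

CLOSURE = { [S → . ) f g] }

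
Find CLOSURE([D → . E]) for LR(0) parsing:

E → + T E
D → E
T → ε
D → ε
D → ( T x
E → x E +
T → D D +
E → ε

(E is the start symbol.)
Start with: [D → . E]
  [D → . E] has the dot before E: add [E → . + T E], [E → . x E +], [E → .]
No further items can be added.

CLOSURE = { [D → . E], [E → . + T E], [E → . x E +], [E → .] }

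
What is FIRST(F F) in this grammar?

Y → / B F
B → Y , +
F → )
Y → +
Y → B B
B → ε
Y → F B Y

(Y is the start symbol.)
FIRST sets of the non-terminals involved (from the grammar, by fixed-point iteration):
  FIRST(F) = { ')' }

To compute FIRST(F F), process the symbols left to right:
Symbol F is a non-terminal. Add FIRST(F) \ {ε} = { ')' }
F is not nullable (ε ∉ FIRST(F)), so stop here.
FIRST(F F) = { ')' }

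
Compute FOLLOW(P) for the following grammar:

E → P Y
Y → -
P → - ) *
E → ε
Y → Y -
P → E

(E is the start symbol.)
To compute FOLLOW(P), find every occurrence of P on a right-hand side N → α P β: add FIRST(β) \ {ε}, and if β is empty or nullable also add FOLLOW(N). Iterate to a fixed point.

In E → P Y: P is followed by Y, add FIRST(Y) \ {ε} = { '-' }

Taking the union: FOLLOW(P) = { '-' }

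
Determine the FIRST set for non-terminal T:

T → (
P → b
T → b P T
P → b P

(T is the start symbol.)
To compute FIRST(T), examine every production with T on the left-hand side, reading each right-hand side left to right until a non-nullable symbol is reached.

From T → (:
  - '(' is a terminal: add '(' and stop
From T → b P T:
  - b is a terminal: add 'b' and stop

Collecting: FIRST(T) = { '(', 'b' }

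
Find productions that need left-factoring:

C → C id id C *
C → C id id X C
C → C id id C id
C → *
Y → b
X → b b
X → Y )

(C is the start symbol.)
Left-factoring is needed when two productions for the same non-terminal
share a common prefix on the right-hand side.

Productions for C:
  C → C id id C *
  C → C id id X C
  C → C id id C id
  C → *
Productions for X:
  X → b b
  X → Y )

Found common prefix 'C id id' in productions for C

Answer: Yes, C has productions with common prefix 'C id id'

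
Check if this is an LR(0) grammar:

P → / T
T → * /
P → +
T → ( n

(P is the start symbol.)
Yes, the grammar is LR(0)

Augment with P' → P and build the canonical LR(0) collection (I0 = CLOSURE({[P' → . P]}), then GOTO on every symbol after a dot until no new states appear). It has 9 states:
  I0: { [P → . +], [P → . / T], [P' → . P] }  — shift
  I1: { [P → + .] }  — reduce
  I2: { [P → / . T], [T → . ( n], [T → . * /] }  — shift
  I3: { [P' → P .] }  — accept
  I4: { [T → ( . n] }  — shift
  I5: { [T → * . /] }  — shift
  I6: { [P → / T .] }  — reduce
  I7: { [T → * / .] }  — reduce
  I8: { [T → ( n .] }  — reduce

Every state is either a pure shift/goto state or contains exactly one complete item and nothing to shift — no conflicts. The grammar is LR(0).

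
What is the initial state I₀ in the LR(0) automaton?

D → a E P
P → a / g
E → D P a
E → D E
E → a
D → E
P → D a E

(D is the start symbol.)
{ [D → . E], [D → . a E P], [D' → . D], [E → . D E], [E → . D P a], [E → . a] }

First, augment the grammar with D' → D
I₀ = CLOSURE({ [D' → . D] }):
  [D' → . D] has the dot before D: add [D → . a E P], [D → . E]
  [D → . E] has the dot before E: add [E → . D P a], [E → . D E], [E → . a]
No further items can be added.

I₀ = { [D → . E], [D → . a E P], [D' → . D], [E → . D E], [E → . D P a], [E → . a] }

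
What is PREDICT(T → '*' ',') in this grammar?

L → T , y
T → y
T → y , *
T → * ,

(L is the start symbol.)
PREDICT(T → '*' ',') = (FIRST(RHS) \ {ε}) ∪ (FOLLOW(T) if ε ∈ FIRST(RHS), i.e. RHS ⇒* ε)
FIRST('*' ',') = { '*' }
ε ∉ FIRST('*' ','), so FOLLOW(T) is not added.
PREDICT(T → '*' ',') = { '*' }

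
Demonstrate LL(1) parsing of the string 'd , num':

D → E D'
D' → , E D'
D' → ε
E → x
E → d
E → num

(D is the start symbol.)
LL(1) parsing maintains a stack (initially the start symbol over $) and the input. At each step: if the stack top is a terminal, match it against the current input token; if it is a non-terminal N, replace it with the RHS of M[N, lookahead] (the unique production whose predict set contains the lookahead).

Stack is shown with the top on the left.

Stack     Input      Action
---------------------------
D $       d , num $  output D → E D'
E D' $    d , num $  output E → d
d D' $    d , num $  match 'd'
D' $      , num $    output D' → , E D'
, E D' $  , num $    match ','
E D' $    num $      output E → num
num D' $  num $      match 'num'
D' $      $          output D' → ε
$         $          accept

The string is accepted.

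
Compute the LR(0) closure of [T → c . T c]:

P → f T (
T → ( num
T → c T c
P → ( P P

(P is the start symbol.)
To compute CLOSURE, for each item [A → α.Bβ] where B is a non-terminal, add [B → .γ] for all productions B → γ; repeat for the newly added items until nothing changes.

Start with: [T → c . T c]
  [T → c . T c] has the dot before T: add [T → . ( num], [T → . c T c]
No further items can be added.

CLOSURE = { [T → . ( num], [T → . c T c], [T → c . T c] }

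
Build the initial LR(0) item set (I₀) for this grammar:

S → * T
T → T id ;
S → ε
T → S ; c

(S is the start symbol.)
{ [S → . * T], [S → .], [S' → . S] }

First, augment the grammar with S' → S
I₀ = CLOSURE({ [S' → . S] }):
  [S' → . S] has the dot before S: add [S → . * T], [S → .]
No further items can be added.

I₀ = { [S → . * T], [S → .], [S' → . S] }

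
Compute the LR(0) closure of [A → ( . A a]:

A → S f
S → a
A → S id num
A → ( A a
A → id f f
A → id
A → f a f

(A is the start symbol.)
{ [A → ( . A a], [A → . ( A a], [A → . S f], [A → . S id num], [A → . f a f], [A → . id f f], [A → . id], [S → . a] }

To compute CLOSURE, for each item [A → α.Bβ] where B is a non-terminal, add [B → .γ] for all productions B → γ; repeat for the newly added items until nothing changes.

Start with: [A → ( . A a]
  [A → ( . A a] has the dot before A: add [A → . S f], [A → . S id num], [A → . ( A a], [A → . id f f], [A → . id], [A → . f a f]
  [A → . S f] has the dot before S: add [S → . a]
No further items can be added.

CLOSURE = { [A → ( . A a], [A → . ( A a], [A → . S f], [A → . S id num], [A → . f a f], [A → . id f f], [A → . id], [S → . a] }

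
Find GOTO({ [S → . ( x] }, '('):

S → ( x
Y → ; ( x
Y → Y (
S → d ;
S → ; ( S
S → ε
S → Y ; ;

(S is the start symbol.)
{ [S → ( . x] }

GOTO(I, '(') = CLOSURE({ [A → αX.β] : [A → α.Xβ] ∈ I, X = '(' })

Items with dot before '(', with the dot advanced:
  [S → . ( x] → [S → ( . x]
Closure adds nothing (no advanced item has the dot before a non-terminal).

GOTO = { [S → ( . x] }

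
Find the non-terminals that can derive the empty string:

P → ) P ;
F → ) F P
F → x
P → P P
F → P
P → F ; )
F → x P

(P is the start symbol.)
There are no ε-productions, so no non-terminal can derive ε.
No non-terminals are nullable.

Answer: None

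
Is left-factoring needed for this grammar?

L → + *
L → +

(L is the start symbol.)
Yes, L has productions with common prefix '+'

Left-factoring is needed when two productions for the same non-terminal
share a common prefix on the right-hand side.

Productions for L:
  L → + *
  L → +

Found common prefix '+' in productions for L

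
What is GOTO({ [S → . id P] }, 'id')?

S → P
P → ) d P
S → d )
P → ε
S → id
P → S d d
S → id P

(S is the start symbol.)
{ [P → . ) d P], [P → . S d d], [P → .], [S → . P], [S → . d )], [S → . id P], [S → . id], [S → id . P] }

GOTO(I, 'id') = CLOSURE({ [A → αX.β] : [A → α.Xβ] ∈ I, X = 'id' })

Items with dot before 'id', with the dot advanced:
  [S → . id P] → [S → id . P]
Closure of the advanced items:
  [S → id . P] has the dot before P: add [P → . ) d P], [P → .], [P → . S d d]
  [P → . S d d] has the dot before S: add [S → . P], [S → . d )], [S → . id], [S → . id P]

GOTO = { [P → . ) d P], [P → . S d d], [P → .], [S → . P], [S → . d )], [S → . id P], [S → . id], [S → id . P] }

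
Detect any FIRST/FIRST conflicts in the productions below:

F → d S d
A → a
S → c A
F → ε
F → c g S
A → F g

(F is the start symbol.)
No FIRST/FIRST conflicts.

A FIRST/FIRST conflict occurs when two productions N → α and N → β for the same non-terminal have FIRST(α) ∩ FIRST(β) ≠ ∅ (with ε ∈ FIRST of a nullable right-hand side, so two nullable alternatives also conflict).

FIRST sets of the non-terminals at (or reachable through a nullable prefix from) the front of some alternative:
  FIRST(F) = { 'c', 'd', ε }

Productions for F:
  F → d S d: FIRST = { 'd' }
  F → ε: FIRST = { ε }
  F → c g S: FIRST = { 'c' }
Productions for A:
  A → a: FIRST = { 'a' }
  A → F g: FIRST = { 'c', 'd', 'g' }
S has only one production, so no FIRST/FIRST conflict is possible there.

All alternatives of each non-terminal have pairwise disjoint FIRST sets.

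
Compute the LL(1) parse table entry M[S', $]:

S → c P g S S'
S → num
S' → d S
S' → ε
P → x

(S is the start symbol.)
To find M[S', $], we find productions for S' where $ is in the predict set (PREDICT(N → α) = (FIRST(α) \ {ε}) ∪ (FOLLOW(N) if α ⇒* ε)).

Relevant sets:
  FOLLOW(S') = { $, 'd' }

S' → d S: PREDICT = { 'd' }
S' → ε: PREDICT = { $, 'd' }
  $ is in predict set, so this production goes in M[S', $]

M[S', $] = S' → ε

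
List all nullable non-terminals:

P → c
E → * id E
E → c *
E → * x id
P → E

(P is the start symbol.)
A non-terminal is nullable if it can derive ε (the empty string): either it has an ε-production, or it has a production whose right-hand side consists entirely of nullable non-terminals.

There are no ε-productions, so no non-terminal can derive ε.
No non-terminals are nullable.

Answer: None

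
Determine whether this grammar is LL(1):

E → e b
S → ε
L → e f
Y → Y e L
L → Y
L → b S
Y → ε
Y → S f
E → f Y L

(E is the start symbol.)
No. Predict set conflict for L: { 'e' }

A grammar is LL(1) if for each non-terminal N with multiple productions, the predict sets of those productions are pairwise disjoint, where PREDICT(N → α) = (FIRST(α) \ {ε}) ∪ (FOLLOW(N) if α ⇒* ε).

Relevant sets:
  FIRST(Y) = { 'e', 'f', ε }
  FIRST(S) = { ε }
  FOLLOW(L) = { $, 'b', 'e', 'f' }
  FOLLOW(Y) = { $, 'b', 'e', 'f' }

For E:
  PREDICT(E → e b) = { 'e' }
  PREDICT(E → f Y L) = { 'f' }
For L:
  PREDICT(L → e f) = { 'e' }
  PREDICT(L → Y) = { $, 'b', 'e', 'f' }
  PREDICT(L → b S) = { 'b' }
For Y:
  PREDICT(Y → Y e L) = { 'e', 'f' }
  PREDICT(Y → ε) = { $, 'b', 'e', 'f' }
  PREDICT(Y → S f) = { 'f' }
S has a single production, so nothing to check there.

Conflict found: Predict set conflict for L: { 'e' }
The grammar is NOT LL(1).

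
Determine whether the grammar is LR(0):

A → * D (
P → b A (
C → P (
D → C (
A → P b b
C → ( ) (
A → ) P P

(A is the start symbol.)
Yes, the grammar is LR(0)

Augment with A' → A and build the canonical LR(0) collection (I0 = CLOSURE({[A' → . A]}), then GOTO on every symbol after a dot until no new states appear). It has 21 states:
  I0: { [A → . ) P P], [A → . * D (], [A → . P b b], [A' → . A], [P → . b A (] }  — shift
  I1: { [A → ) . P P], [P → . b A (] }  — shift
  I2: { [A → * . D (], [C → . ( ) (], [C → . P (], [D → . C (], [P → . b A (] }  — shift
  I3: { [A' → A .] }  — accept
  I4: { [A → P . b b] }  — shift
  I5: { [A → . ) P P], [A → . * D (], [A → . P b b], [P → . b A (], [P → b . A (] }  — shift
  I6: { [P → b A . (] }  — shift
  I7: { [P → b A ( .] }  — reduce
  I8: { [A → P b . b] }  — shift
  I9: { [A → P b b .] }  — reduce
  I10: { [C → ( . ) (] }  — shift
  I11: { [D → C . (] }  — shift
  I12: { [A → * D . (] }  — shift
  I13: { [C → P . (] }  — shift
  I14: { [C → P ( .] }  — reduce
  I15: { [A → * D ( .] }  — reduce
  I16: { [D → C ( .] }  — reduce
  I17: { [C → ( ) . (] }  — shift
  I18: { [C → ( ) ( .] }  — reduce
  I19: { [A → ) P . P], [P → . b A (] }  — shift
  I20: { [A → ) P P .] }  — reduce

Every state is either a pure shift/goto state or contains exactly one complete item and nothing to shift — no conflicts. The grammar is LR(0).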